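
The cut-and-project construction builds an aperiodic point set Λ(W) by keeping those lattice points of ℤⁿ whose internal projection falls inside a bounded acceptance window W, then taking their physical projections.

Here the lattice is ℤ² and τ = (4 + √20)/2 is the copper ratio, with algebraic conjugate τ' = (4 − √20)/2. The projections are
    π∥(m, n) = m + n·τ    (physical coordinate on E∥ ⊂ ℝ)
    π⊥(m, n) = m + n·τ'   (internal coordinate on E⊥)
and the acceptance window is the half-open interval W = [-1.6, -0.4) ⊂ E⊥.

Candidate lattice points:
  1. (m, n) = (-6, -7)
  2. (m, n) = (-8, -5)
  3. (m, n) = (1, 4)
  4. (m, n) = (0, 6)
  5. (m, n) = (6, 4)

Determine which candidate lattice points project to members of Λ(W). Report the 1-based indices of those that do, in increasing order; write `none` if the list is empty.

Numerically τ ≈ 4.2361 and τ' = −1/τ ≈ -0.2361.
[1] lift (-6,-7): star map gives -4.3475; window check -1.6 ≤ -4.3475 < -0.4 is false → out
[2] lift (-8,-5): star map gives -6.8197; window check -1.6 ≤ -6.8197 < -0.4 is false → out
[3] lift (1,4): star map gives 0.0557; window check -1.6 ≤ 0.0557 < -0.4 is false → out
[4] lift (0,6): star map gives -1.4164; window check -1.6 ≤ -1.4164 < -0.4 is true → IN Λ
[5] lift (6,4): star map gives 5.0557; window check -1.6 ≤ 5.0557 < -0.4 is false → out

4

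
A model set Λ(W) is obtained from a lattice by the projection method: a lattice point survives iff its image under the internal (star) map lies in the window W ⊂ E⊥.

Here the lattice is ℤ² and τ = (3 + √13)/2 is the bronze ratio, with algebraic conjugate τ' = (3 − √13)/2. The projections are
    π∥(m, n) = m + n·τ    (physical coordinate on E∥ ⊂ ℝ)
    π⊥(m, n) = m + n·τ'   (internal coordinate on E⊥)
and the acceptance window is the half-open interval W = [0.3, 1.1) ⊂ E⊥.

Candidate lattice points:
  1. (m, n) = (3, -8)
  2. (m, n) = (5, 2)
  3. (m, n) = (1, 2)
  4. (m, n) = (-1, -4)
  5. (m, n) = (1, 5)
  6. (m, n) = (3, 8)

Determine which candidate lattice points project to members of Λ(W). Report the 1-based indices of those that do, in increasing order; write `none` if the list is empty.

3, 6

Compute τ' = (3−√13)/2 = -0.302776, so π⊥(m,n) = m -0.302776·n.
#1 (3,-8): internal coord 3 + (-8)·τ' = +5.422205; +5.422205 ∉ [0.3, 1.1) → out
#2 (5,2): internal coord 5 + (2)·τ' = +4.394449; +4.394449 ∉ [0.3, 1.1) → out
#3 (1,2): internal coord 1 + (2)·τ' = +0.394449; +0.394449 ∈ [0.3, 1.1) → IN Λ
#4 (-1,-4): internal coord -1 + (-4)·τ' = +0.211103; +0.211103 ∉ [0.3, 1.1) → out
#5 (1,5): internal coord 1 + (5)·τ' = -0.513878; -0.513878 ∉ [0.3, 1.1) → out
#6 (3,8): internal coord 3 + (8)·τ' = +0.577795; +0.577795 ∈ [0.3, 1.1) → IN Λ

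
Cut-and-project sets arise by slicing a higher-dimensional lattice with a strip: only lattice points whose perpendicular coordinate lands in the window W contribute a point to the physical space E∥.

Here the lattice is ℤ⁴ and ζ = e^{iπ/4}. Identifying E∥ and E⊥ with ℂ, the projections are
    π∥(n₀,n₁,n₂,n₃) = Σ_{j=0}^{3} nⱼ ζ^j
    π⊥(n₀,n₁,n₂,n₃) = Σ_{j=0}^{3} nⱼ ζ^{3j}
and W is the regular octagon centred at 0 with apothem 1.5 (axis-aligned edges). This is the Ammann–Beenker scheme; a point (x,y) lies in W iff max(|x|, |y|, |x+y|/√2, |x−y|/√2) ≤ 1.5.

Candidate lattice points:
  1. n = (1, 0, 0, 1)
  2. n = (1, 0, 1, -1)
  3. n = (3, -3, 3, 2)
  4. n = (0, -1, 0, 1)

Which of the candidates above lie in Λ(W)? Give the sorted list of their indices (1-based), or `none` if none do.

4

With ζ = e^{iπ/4} the internal vectors are ζ^0,ζ^3,ζ^6,ζ^9.
#1 (1, 0, 0, 1): internal (1.7071, 0.7071); octagon support 1.7071 vs apothem 1.5 → ∉ W
#2 (1, 0, 1, -1): internal (0.2929, -1.7071); octagon support 1.7071 vs apothem 1.5 → ∉ W
#3 (3, -3, 3, 2): internal (6.5355, -3.7071); octagon support 7.2426 vs apothem 1.5 → ∉ W
#4 (0, -1, 0, 1): internal (1.4142, 0.0000); octagon support 1.4142 vs apothem 1.5 → ∈ W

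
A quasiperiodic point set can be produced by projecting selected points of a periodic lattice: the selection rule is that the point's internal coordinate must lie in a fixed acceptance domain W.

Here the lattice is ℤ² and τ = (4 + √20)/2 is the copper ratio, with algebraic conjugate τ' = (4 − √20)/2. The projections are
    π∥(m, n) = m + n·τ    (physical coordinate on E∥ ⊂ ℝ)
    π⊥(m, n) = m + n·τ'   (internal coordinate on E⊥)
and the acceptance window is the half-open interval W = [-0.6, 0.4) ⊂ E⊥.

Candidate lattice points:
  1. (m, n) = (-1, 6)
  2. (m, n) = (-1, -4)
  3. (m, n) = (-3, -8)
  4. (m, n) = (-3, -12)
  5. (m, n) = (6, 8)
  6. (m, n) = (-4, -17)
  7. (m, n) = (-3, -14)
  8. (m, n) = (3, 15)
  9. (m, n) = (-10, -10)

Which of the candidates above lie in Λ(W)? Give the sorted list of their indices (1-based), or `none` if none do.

τ' = (4−√20)/2 ≈ -0.23607.
[1] lift (-1,6): star map gives -2.41641; window check -0.6 ≤ -2.41641 < 0.4 is false → out
[2] lift (-1,-4): star map gives -0.05573; window check -0.6 ≤ -0.05573 < 0.4 is true → IN Λ
[3] lift (-3,-8): star map gives -1.11146; window check -0.6 ≤ -1.11146 < 0.4 is false → out
[4] lift (-3,-12): star map gives -0.16718; window check -0.6 ≤ -0.16718 < 0.4 is true → IN Λ
[5] lift (6,8): star map gives 4.11146; window check -0.6 ≤ 4.11146 < 0.4 is false → out
[6] lift (-4,-17): star map gives 0.01316; window check -0.6 ≤ 0.01316 < 0.4 is true → IN Λ
[7] lift (-3,-14): star map gives 0.30495; window check -0.6 ≤ 0.30495 < 0.4 is true → IN Λ
[8] lift (3,15): star map gives -0.54102; window check -0.6 ≤ -0.54102 < 0.4 is true → IN Λ
[9] lift (-10,-10): star map gives -7.63932; window check -0.6 ≤ -7.63932 < 0.4 is false → out

2, 4, 6, 7, 8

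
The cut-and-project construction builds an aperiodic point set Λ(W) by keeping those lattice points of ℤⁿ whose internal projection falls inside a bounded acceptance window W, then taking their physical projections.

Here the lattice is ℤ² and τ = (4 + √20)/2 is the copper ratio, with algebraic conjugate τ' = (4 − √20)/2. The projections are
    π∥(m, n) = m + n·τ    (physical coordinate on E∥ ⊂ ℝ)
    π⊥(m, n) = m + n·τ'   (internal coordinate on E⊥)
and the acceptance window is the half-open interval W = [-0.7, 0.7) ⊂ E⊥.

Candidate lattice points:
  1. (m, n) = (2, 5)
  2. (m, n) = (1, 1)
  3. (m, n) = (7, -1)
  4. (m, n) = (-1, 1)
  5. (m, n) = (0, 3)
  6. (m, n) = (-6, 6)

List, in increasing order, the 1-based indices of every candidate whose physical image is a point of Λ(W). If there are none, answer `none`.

none

Numerically τ ≈ 4.236068 and τ' = −1/τ ≈ -0.236068.
[1] lift (2,5): star map gives 0.819660; window check -0.7 ≤ 0.819660 < 0.7 is false → out
[2] lift (1,1): star map gives 0.763932; window check -0.7 ≤ 0.763932 < 0.7 is false → out
[3] lift (7,-1): star map gives 7.236068; window check -0.7 ≤ 7.236068 < 0.7 is false → out
[4] lift (-1,1): star map gives -1.236068; window check -0.7 ≤ -1.236068 < 0.7 is false → out
[5] lift (0,3): star map gives -0.708204; window check -0.7 ≤ -0.708204 < 0.7 is false → out
[6] lift (-6,6): star map gives -7.416408; window check -0.7 ≤ -7.416408 < 0.7 is false → out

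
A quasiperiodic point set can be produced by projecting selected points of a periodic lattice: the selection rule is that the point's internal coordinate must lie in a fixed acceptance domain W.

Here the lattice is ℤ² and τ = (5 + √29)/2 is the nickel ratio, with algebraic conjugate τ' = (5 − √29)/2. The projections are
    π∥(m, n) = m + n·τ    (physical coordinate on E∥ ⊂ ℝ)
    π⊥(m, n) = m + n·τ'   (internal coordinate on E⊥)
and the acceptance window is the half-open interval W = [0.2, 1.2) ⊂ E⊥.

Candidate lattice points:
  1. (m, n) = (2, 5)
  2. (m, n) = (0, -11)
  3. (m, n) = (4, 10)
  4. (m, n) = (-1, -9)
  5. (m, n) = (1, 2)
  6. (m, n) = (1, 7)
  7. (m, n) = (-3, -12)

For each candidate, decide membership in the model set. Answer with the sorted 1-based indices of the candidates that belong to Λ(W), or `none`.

1, 4, 5

Numerically τ ≈ 5.19258 and τ' = −1/τ ≈ -0.19258.
[1] lift (2,5): star map gives 1.03709; window check 0.2 ≤ 1.03709 < 1.2 is true → IN Λ
[2] lift (0,-11): star map gives 2.11841; window check 0.2 ≤ 2.11841 < 1.2 is false → out
[3] lift (4,10): star map gives 2.07418; window check 0.2 ≤ 2.07418 < 1.2 is false → out
[4] lift (-1,-9): star map gives 0.73324; window check 0.2 ≤ 0.73324 < 1.2 is true → IN Λ
[5] lift (1,2): star map gives 0.61484; window check 0.2 ≤ 0.61484 < 1.2 is true → IN Λ
[6] lift (1,7): star map gives -0.34808; window check 0.2 ≤ -0.34808 < 1.2 is false → out
[7] lift (-3,-12): star map gives -0.68901; window check 0.2 ≤ -0.68901 < 1.2 is false → out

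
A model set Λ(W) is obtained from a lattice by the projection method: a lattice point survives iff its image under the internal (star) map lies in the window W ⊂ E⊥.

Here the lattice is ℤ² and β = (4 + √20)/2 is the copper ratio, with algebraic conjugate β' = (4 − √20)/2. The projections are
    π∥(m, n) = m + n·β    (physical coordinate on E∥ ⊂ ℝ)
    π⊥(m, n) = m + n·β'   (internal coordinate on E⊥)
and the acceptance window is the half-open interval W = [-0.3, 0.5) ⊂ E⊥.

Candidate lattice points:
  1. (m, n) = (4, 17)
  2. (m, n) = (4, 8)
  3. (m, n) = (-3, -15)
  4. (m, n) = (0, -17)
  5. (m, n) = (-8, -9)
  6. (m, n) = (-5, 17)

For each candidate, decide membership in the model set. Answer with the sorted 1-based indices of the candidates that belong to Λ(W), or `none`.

1

Numerically β ≈ 4.23607 and β' = −1/β ≈ -0.23607.
candidate 1: (m,n)=(4,17) → π∥ = 4+17·β ≈ 76.01316, π⊥ = 4+17·β' ≈ -0.01316 ∈ [-0.3, 0.5) ⇒ IN Λ
candidate 2: (m,n)=(4,8) → π∥ = 4+8·β ≈ 37.88854, π⊥ = 4+8·β' ≈ 2.11146 ∉ [-0.3, 0.5) ⇒ out
candidate 3: (m,n)=(-3,-15) → π∥ = -3-15·β ≈ -66.54102, π⊥ = -3-15·β' ≈ 0.54102 ∉ [-0.3, 0.5) ⇒ out
candidate 4: (m,n)=(0,-17) → π∥ = 0-17·β ≈ -72.01316, π⊥ = 0-17·β' ≈ 4.01316 ∉ [-0.3, 0.5) ⇒ out
candidate 5: (m,n)=(-8,-9) → π∥ = -8-9·β ≈ -46.12461, π⊥ = -8-9·β' ≈ -5.87539 ∉ [-0.3, 0.5) ⇒ out
candidate 6: (m,n)=(-5,17) → π∥ = -5+17·β ≈ 67.01316, π⊥ = -5+17·β' ≈ -9.01316 ∉ [-0.3, 0.5) ⇒ out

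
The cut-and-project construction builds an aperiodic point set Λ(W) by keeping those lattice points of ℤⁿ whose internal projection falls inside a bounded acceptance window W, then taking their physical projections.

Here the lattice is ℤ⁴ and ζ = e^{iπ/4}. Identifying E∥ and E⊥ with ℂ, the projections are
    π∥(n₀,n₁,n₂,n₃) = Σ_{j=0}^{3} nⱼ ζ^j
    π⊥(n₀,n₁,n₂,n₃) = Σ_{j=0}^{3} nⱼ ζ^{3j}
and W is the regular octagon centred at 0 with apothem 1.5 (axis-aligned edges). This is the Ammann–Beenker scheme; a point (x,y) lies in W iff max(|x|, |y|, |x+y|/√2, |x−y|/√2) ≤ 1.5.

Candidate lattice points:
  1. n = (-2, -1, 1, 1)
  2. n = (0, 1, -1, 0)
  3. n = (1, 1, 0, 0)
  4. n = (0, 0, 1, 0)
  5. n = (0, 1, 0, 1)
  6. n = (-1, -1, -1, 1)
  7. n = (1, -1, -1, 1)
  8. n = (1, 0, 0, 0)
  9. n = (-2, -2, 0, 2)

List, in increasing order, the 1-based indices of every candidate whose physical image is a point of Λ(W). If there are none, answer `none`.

1, 3, 4, 5, 6, 8, 9

With ζ = e^{iπ/4} the internal vectors are ζ^0,ζ^3,ζ^6,ζ^9.
candidate 1: n = (-2, -1, 1, 1) → π⊥ ≈ (-0.58579, -1.00000); max(|x|,|y|,|x±y|/√2) = 1.12132 ≤ 1.5 ⇒ ∈ W
candidate 2: n = (0, 1, -1, 0) → π⊥ ≈ (-0.70711, +1.70711); max(|x|,|y|,|x±y|/√2) = 1.70711 > 1.5 ⇒ ∉ W
candidate 3: n = (1, 1, 0, 0) → π⊥ ≈ (+0.29289, +0.70711); max(|x|,|y|,|x±y|/√2) = 0.70711 ≤ 1.5 ⇒ ∈ W
candidate 4: n = (0, 0, 1, 0) → π⊥ ≈ (+0.00000, -1.00000); max(|x|,|y|,|x±y|/√2) = 1.00000 ≤ 1.5 ⇒ ∈ W
candidate 5: n = (0, 1, 0, 1) → π⊥ ≈ (+0.00000, +1.41421); max(|x|,|y|,|x±y|/√2) = 1.41421 ≤ 1.5 ⇒ ∈ W
candidate 6: n = (-1, -1, -1, 1) → π⊥ ≈ (+0.41421, +1.00000); max(|x|,|y|,|x±y|/√2) = 1.00000 ≤ 1.5 ⇒ ∈ W
candidate 7: n = (1, -1, -1, 1) → π⊥ ≈ (+2.41421, +1.00000); max(|x|,|y|,|x±y|/√2) = 2.41421 > 1.5 ⇒ ∉ W
candidate 8: n = (1, 0, 0, 0) → π⊥ ≈ (+1.00000, +0.00000); max(|x|,|y|,|x±y|/√2) = 1.00000 ≤ 1.5 ⇒ ∈ W
candidate 9: n = (-2, -2, 0, 2) → π⊥ ≈ (+0.82843, +0.00000); max(|x|,|y|,|x±y|/√2) = 0.82843 ≤ 1.5 ⇒ ∈ W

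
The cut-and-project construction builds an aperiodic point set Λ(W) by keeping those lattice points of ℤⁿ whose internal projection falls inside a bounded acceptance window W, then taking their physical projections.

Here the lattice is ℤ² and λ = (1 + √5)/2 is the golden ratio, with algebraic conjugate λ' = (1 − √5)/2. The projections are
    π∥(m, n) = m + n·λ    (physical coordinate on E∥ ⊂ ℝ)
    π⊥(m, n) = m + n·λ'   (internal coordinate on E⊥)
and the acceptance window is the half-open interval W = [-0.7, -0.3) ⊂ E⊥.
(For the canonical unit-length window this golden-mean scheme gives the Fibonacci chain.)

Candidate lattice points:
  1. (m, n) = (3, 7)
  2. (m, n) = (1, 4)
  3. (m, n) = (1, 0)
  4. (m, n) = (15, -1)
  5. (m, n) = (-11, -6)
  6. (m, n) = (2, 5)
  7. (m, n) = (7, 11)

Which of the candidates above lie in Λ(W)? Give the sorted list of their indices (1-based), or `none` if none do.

λ' = (1−√5)/2 ≈ -0.61803.
#1 (3,7): internal coord 3 + (7)·λ' = -1.32624; -1.32624 ∉ [-0.7, -0.3) → out
#2 (1,4): internal coord 1 + (4)·λ' = -1.47214; -1.47214 ∉ [-0.7, -0.3) → out
#3 (1,0): internal coord 1 + (0)·λ' = +1.00000; +1.00000 ∉ [-0.7, -0.3) → out
#4 (15,-1): internal coord 15 + (-1)·λ' = +15.61803; +15.61803 ∉ [-0.7, -0.3) → out
#5 (-11,-6): internal coord -11 + (-6)·λ' = -7.29180; -7.29180 ∉ [-0.7, -0.3) → out
#6 (2,5): internal coord 2 + (5)·λ' = -1.09017; -1.09017 ∉ [-0.7, -0.3) → out
#7 (7,11): internal coord 7 + (11)·λ' = +0.20163; +0.20163 ∉ [-0.7, -0.3) → out

none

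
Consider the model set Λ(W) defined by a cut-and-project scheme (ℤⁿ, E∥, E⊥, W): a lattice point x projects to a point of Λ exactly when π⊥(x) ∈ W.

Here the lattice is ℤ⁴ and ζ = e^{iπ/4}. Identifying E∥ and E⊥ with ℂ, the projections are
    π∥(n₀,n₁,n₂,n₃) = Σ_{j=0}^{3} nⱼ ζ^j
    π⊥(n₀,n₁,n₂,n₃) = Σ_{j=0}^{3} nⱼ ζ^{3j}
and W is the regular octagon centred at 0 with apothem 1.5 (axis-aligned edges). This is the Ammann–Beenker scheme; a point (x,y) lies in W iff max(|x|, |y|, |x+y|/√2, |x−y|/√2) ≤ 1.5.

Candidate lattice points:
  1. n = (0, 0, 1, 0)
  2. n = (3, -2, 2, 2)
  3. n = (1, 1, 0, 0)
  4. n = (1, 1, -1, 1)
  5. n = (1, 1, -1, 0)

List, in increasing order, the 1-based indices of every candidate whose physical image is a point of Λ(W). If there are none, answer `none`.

1, 3

With ζ = e^{iπ/4} the internal vectors are ζ^0,ζ^3,ζ^6,ζ^9.
candidate 1: n = (0, 0, 1, 0) → π⊥ ≈ (+0.0000, -1.0000); max(|x|,|y|,|x±y|/√2) = 1.0000 ≤ 1.5 ⇒ ∈ W
candidate 2: n = (3, -2, 2, 2) → π⊥ ≈ (+5.8284, -2.0000); max(|x|,|y|,|x±y|/√2) = 5.8284 > 1.5 ⇒ ∉ W
candidate 3: n = (1, 1, 0, 0) → π⊥ ≈ (+0.2929, +0.7071); max(|x|,|y|,|x±y|/√2) = 0.7071 ≤ 1.5 ⇒ ∈ W
candidate 4: n = (1, 1, -1, 1) → π⊥ ≈ (+1.0000, +2.4142); max(|x|,|y|,|x±y|/√2) = 2.4142 > 1.5 ⇒ ∉ W
candidate 5: n = (1, 1, -1, 0) → π⊥ ≈ (+0.2929, +1.7071); max(|x|,|y|,|x±y|/√2) = 1.7071 > 1.5 ⇒ ∉ W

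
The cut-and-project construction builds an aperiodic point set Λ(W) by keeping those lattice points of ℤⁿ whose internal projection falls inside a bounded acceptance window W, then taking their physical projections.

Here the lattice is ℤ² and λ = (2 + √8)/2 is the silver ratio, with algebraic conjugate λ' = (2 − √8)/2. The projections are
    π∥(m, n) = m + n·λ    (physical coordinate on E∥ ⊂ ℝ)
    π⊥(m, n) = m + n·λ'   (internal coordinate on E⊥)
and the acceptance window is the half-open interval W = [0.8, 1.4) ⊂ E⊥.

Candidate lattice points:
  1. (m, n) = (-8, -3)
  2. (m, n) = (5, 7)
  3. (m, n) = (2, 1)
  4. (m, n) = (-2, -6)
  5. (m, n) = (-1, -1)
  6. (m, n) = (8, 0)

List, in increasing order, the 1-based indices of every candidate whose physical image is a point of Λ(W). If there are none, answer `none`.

none

Numerically λ ≈ 2.4142 and λ' = −1/λ ≈ -0.4142.
candidate 1: (m,n)=(-8,-3) → π∥ = -8-3·λ ≈ -15.2426, π⊥ = -8-3·λ' ≈ -6.7574 ∉ [0.8, 1.4) ⇒ out
candidate 2: (m,n)=(5,7) → π∥ = 5+7·λ ≈ 21.8995, π⊥ = 5+7·λ' ≈ 2.1005 ∉ [0.8, 1.4) ⇒ out
candidate 3: (m,n)=(2,1) → π∥ = 2+1·λ ≈ 4.4142, π⊥ = 2+1·λ' ≈ 1.5858 ∉ [0.8, 1.4) ⇒ out
candidate 4: (m,n)=(-2,-6) → π∥ = -2-6·λ ≈ -16.4853, π⊥ = -2-6·λ' ≈ 0.4853 ∉ [0.8, 1.4) ⇒ out
candidate 5: (m,n)=(-1,-1) → π∥ = -1-1·λ ≈ -3.4142, π⊥ = -1-1·λ' ≈ -0.5858 ∉ [0.8, 1.4) ⇒ out
candidate 6: (m,n)=(8,0) → π∥ = 8+0·λ ≈ 8.0000, π⊥ = 8+0·λ' ≈ 8.0000 ∉ [0.8, 1.4) ⇒ out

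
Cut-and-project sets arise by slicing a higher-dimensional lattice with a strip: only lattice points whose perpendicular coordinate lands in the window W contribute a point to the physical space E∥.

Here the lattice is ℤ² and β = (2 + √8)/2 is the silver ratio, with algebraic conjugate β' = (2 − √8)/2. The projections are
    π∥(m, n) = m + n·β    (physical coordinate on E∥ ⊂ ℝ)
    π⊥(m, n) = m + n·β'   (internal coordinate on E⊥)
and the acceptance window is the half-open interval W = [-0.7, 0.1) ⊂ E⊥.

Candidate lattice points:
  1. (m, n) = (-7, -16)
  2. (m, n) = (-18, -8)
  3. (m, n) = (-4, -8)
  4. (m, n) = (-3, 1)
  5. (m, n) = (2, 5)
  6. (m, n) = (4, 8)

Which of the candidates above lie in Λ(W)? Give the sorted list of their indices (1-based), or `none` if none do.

Compute β' = (2−√8)/2 = -0.4142, so π⊥(m,n) = m -0.4142·n.
#1 (-7,-16): internal coord -7 + (-16)·β' = -0.3726; -0.3726 ∈ [-0.7, 0.1) → IN Λ
#2 (-18,-8): internal coord -18 + (-8)·β' = -14.6863; -14.6863 ∉ [-0.7, 0.1) → out
#3 (-4,-8): internal coord -4 + (-8)·β' = -0.6863; -0.6863 ∈ [-0.7, 0.1) → IN Λ
#4 (-3,1): internal coord -3 + (1)·β' = -3.4142; -3.4142 ∉ [-0.7, 0.1) → out
#5 (2,5): internal coord 2 + (5)·β' = -0.0711; -0.0711 ∈ [-0.7, 0.1) → IN Λ
#6 (4,8): internal coord 4 + (8)·β' = +0.6863; +0.6863 ∉ [-0.7, 0.1) → out

1, 3, 5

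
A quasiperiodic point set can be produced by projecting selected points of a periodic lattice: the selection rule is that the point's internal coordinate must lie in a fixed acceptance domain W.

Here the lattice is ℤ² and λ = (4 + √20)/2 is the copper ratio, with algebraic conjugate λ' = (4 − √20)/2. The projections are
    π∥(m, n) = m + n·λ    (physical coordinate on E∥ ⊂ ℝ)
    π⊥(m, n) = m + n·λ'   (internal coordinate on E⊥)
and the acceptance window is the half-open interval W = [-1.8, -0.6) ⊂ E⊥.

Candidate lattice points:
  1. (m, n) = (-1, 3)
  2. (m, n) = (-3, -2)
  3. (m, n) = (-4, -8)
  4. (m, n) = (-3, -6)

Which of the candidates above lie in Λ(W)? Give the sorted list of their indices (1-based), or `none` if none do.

λ' = (4−√20)/2 ≈ -0.2361.
candidate 1: (m,n)=(-1,3) → π∥ = -1+3·λ ≈ 11.7082, π⊥ = -1+3·λ' ≈ -1.7082 ∈ [-1.8, -0.6) ⇒ IN Λ
candidate 2: (m,n)=(-3,-2) → π∥ = -3-2·λ ≈ -11.4721, π⊥ = -3-2·λ' ≈ -2.5279 ∉ [-1.8, -0.6) ⇒ out
candidate 3: (m,n)=(-4,-8) → π∥ = -4-8·λ ≈ -37.8885, π⊥ = -4-8·λ' ≈ -2.1115 ∉ [-1.8, -0.6) ⇒ out
candidate 4: (m,n)=(-3,-6) → π∥ = -3-6·λ ≈ -28.4164, π⊥ = -3-6·λ' ≈ -1.5836 ∈ [-1.8, -0.6) ⇒ IN Λ

1, 4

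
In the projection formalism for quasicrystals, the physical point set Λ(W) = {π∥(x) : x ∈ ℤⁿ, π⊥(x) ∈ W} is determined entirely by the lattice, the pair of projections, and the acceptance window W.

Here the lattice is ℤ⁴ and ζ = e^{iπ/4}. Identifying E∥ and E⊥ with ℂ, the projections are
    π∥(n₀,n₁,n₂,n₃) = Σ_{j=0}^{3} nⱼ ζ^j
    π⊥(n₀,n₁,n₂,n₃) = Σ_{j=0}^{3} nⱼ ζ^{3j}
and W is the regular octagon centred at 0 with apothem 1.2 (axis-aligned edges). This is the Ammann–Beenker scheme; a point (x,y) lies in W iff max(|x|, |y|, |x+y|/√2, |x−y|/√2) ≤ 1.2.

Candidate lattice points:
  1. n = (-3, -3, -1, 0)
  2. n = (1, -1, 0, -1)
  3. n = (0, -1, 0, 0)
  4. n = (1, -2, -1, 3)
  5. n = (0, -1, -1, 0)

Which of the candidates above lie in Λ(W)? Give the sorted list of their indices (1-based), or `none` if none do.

Internal map: ζ^{3j} for j=0..3 gives (1,0), (−√2/2,√2/2), (0,−1), (√2/2,√2/2).
candidate 1: n = (-3, -3, -1, 0) → π⊥ ≈ (-0.87868, -1.12132); max(|x|,|y|,|x±y|/√2) = 1.41421 > 1.2 ⇒ ∉ W
candidate 2: n = (1, -1, 0, -1) → π⊥ ≈ (+1.00000, -1.41421); max(|x|,|y|,|x±y|/√2) = 1.70711 > 1.2 ⇒ ∉ W
candidate 3: n = (0, -1, 0, 0) → π⊥ ≈ (+0.70711, -0.70711); max(|x|,|y|,|x±y|/√2) = 1.00000 ≤ 1.2 ⇒ ∈ W
candidate 4: n = (1, -2, -1, 3) → π⊥ ≈ (+4.53553, +1.70711); max(|x|,|y|,|x±y|/√2) = 4.53553 > 1.2 ⇒ ∉ W
candidate 5: n = (0, -1, -1, 0) → π⊥ ≈ (+0.70711, +0.29289); max(|x|,|y|,|x±y|/√2) = 0.70711 ≤ 1.2 ⇒ ∈ W

3, 5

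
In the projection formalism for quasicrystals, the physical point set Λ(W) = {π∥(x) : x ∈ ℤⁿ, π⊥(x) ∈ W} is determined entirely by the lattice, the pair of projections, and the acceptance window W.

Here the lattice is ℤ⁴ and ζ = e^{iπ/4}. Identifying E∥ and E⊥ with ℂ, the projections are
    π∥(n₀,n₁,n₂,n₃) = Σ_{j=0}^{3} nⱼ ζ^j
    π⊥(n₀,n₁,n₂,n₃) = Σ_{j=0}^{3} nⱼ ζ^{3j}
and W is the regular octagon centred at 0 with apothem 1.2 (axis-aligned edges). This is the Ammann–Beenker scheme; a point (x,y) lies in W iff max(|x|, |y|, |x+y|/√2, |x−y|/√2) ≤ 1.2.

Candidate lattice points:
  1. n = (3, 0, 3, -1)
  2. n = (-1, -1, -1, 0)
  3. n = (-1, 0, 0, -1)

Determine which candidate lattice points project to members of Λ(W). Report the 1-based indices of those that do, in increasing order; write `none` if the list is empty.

2

With ζ = e^{iπ/4} the internal vectors are ζ^0,ζ^3,ζ^6,ζ^9.
#1 (3, 0, 3, -1): internal (2.29289, -3.70711); octagon support 4.24264 vs apothem 1.2 → ∉ W
#2 (-1, -1, -1, 0): internal (-0.29289, 0.29289); octagon support 0.41421 vs apothem 1.2 → ∈ W
#3 (-1, 0, 0, -1): internal (-1.70711, -0.70711); octagon support 1.70711 vs apothem 1.2 → ∉ W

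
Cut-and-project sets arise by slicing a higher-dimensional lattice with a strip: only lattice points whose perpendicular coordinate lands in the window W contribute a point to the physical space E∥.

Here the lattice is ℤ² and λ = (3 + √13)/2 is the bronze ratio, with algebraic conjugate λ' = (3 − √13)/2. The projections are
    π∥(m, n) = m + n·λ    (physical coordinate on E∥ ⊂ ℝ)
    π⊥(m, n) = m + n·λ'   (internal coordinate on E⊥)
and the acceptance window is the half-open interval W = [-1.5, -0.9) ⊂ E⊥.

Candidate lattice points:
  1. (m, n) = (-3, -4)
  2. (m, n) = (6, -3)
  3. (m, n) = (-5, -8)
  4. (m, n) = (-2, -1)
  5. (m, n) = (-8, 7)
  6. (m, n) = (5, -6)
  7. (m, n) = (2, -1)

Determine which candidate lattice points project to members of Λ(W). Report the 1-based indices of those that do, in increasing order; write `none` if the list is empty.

none

Compute λ' = (3−√13)/2 = -0.302776, so π⊥(m,n) = m -0.302776·n.
[1] lift (-3,-4): star map gives -1.788897; window check -1.5 ≤ -1.788897 < -0.9 is false → out
[2] lift (6,-3): star map gives 6.908327; window check -1.5 ≤ 6.908327 < -0.9 is false → out
[3] lift (-5,-8): star map gives -2.577795; window check -1.5 ≤ -2.577795 < -0.9 is false → out
[4] lift (-2,-1): star map gives -1.697224; window check -1.5 ≤ -1.697224 < -0.9 is false → out
[5] lift (-8,7): star map gives -10.119429; window check -1.5 ≤ -10.119429 < -0.9 is false → out
[6] lift (5,-6): star map gives 6.816654; window check -1.5 ≤ 6.816654 < -0.9 is false → out
[7] lift (2,-1): star map gives 2.302776; window check -1.5 ≤ 2.302776 < -0.9 is false → out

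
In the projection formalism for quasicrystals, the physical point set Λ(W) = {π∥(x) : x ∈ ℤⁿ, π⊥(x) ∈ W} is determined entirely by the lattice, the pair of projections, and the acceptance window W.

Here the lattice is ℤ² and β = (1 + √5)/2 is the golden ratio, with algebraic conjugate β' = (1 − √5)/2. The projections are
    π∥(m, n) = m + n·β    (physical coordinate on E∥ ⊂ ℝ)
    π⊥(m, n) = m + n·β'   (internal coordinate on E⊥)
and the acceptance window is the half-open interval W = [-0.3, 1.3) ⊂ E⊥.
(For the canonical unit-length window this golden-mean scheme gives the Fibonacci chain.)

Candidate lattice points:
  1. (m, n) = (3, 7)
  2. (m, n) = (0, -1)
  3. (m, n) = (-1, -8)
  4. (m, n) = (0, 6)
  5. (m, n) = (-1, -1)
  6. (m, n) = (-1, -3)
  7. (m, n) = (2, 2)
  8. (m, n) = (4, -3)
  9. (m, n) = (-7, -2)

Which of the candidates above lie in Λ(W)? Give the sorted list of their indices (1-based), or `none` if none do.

Numerically β ≈ 1.61803 and β' = −1/β ≈ -0.61803.
candidate 1: (m,n)=(3,7) → π∥ = 3+7·β ≈ 14.32624, π⊥ = 3+7·β' ≈ -1.32624 ∉ [-0.3, 1.3) ⇒ out
candidate 2: (m,n)=(0,-1) → π∥ = 0-1·β ≈ -1.61803, π⊥ = 0-1·β' ≈ 0.61803 ∈ [-0.3, 1.3) ⇒ IN Λ
candidate 3: (m,n)=(-1,-8) → π∥ = -1-8·β ≈ -13.94427, π⊥ = -1-8·β' ≈ 3.94427 ∉ [-0.3, 1.3) ⇒ out
candidate 4: (m,n)=(0,6) → π∥ = 0+6·β ≈ 9.70820, π⊥ = 0+6·β' ≈ -3.70820 ∉ [-0.3, 1.3) ⇒ out
candidate 5: (m,n)=(-1,-1) → π∥ = -1-1·β ≈ -2.61803, π⊥ = -1-1·β' ≈ -0.38197 ∉ [-0.3, 1.3) ⇒ out
candidate 6: (m,n)=(-1,-3) → π∥ = -1-3·β ≈ -5.85410, π⊥ = -1-3·β' ≈ 0.85410 ∈ [-0.3, 1.3) ⇒ IN Λ
candidate 7: (m,n)=(2,2) → π∥ = 2+2·β ≈ 5.23607, π⊥ = 2+2·β' ≈ 0.76393 ∈ [-0.3, 1.3) ⇒ IN Λ
candidate 8: (m,n)=(4,-3) → π∥ = 4-3·β ≈ -0.85410, π⊥ = 4-3·β' ≈ 5.85410 ∉ [-0.3, 1.3) ⇒ out
candidate 9: (m,n)=(-7,-2) → π∥ = -7-2·β ≈ -10.23607, π⊥ = -7-2·β' ≈ -5.76393 ∉ [-0.3, 1.3) ⇒ out

2, 6, 7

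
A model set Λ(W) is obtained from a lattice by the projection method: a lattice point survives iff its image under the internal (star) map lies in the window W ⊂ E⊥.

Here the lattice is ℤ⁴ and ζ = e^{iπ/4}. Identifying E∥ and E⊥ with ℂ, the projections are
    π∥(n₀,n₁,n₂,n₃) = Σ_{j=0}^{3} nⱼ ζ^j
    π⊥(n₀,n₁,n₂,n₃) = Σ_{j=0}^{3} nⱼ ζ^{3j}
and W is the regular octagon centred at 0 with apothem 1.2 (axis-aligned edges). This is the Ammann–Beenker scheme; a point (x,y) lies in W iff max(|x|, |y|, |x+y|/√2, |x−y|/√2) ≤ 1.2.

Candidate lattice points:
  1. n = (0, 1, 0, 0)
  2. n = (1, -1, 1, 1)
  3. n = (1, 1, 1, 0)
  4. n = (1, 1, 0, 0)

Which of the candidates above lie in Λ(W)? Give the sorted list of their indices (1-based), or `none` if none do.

π⊥(n) = n₀ + n₁ζ³ + n₂ζ⁶ + n₃ζ⁹ where ζ = e^{iπ/4}.
#1 (0, 1, 0, 0): internal (-0.70711, 0.70711); octagon support 1.00000 vs apothem 1.2 → ∈ W
#2 (1, -1, 1, 1): internal (2.41421, -1.00000); octagon support 2.41421 vs apothem 1.2 → ∉ W
#3 (1, 1, 1, 0): internal (0.29289, -0.29289); octagon support 0.41421 vs apothem 1.2 → ∈ W
#4 (1, 1, 0, 0): internal (0.29289, 0.70711); octagon support 0.70711 vs apothem 1.2 → ∈ W

1, 3, 4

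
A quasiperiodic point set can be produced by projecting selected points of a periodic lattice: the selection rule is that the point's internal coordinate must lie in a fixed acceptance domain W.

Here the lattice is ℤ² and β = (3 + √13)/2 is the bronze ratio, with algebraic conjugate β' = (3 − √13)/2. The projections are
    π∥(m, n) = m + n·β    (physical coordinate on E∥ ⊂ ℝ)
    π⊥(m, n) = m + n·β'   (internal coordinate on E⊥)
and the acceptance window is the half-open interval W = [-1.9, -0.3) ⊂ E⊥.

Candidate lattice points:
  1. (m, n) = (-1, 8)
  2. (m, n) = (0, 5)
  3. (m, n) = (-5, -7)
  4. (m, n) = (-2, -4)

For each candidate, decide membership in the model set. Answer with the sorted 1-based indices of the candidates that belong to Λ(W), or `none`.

2, 4

Compute β' = (3−√13)/2 = -0.3028, so π⊥(m,n) = m -0.3028·n.
candidate 1: (m,n)=(-1,8) → π∥ = -1+8·β ≈ 25.4222, π⊥ = -1+8·β' ≈ -3.4222 ∉ [-1.9, -0.3) ⇒ out
candidate 2: (m,n)=(0,5) → π∥ = 0+5·β ≈ 16.5139, π⊥ = 0+5·β' ≈ -1.5139 ∈ [-1.9, -0.3) ⇒ IN Λ
candidate 3: (m,n)=(-5,-7) → π∥ = -5-7·β ≈ -28.1194, π⊥ = -5-7·β' ≈ -2.8806 ∉ [-1.9, -0.3) ⇒ out
candidate 4: (m,n)=(-2,-4) → π∥ = -2-4·β ≈ -15.2111, π⊥ = -2-4·β' ≈ -0.7889 ∈ [-1.9, -0.3) ⇒ IN Λ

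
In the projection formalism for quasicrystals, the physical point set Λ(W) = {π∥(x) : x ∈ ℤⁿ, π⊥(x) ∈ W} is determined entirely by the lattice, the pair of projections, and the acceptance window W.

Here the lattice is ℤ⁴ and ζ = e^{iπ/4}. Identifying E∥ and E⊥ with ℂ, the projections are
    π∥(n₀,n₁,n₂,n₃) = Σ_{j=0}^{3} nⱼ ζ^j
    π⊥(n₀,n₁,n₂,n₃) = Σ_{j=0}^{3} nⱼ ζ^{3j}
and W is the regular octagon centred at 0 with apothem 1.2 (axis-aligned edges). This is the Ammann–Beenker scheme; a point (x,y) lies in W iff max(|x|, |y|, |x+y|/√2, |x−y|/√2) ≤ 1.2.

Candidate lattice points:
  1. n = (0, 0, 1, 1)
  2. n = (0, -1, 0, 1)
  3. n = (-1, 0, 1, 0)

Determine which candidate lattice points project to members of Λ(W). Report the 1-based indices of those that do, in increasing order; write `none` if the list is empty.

With ζ = e^{iπ/4} the internal vectors are ζ^0,ζ^3,ζ^6,ζ^9.
#1 (0, 0, 1, 1): internal (0.70711, -0.29289); octagon support 0.70711 vs apothem 1.2 → ∈ W
#2 (0, -1, 0, 1): internal (1.41421, 0.00000); octagon support 1.41421 vs apothem 1.2 → ∉ W
#3 (-1, 0, 1, 0): internal (-1.00000, -1.00000); octagon support 1.41421 vs apothem 1.2 → ∉ W

1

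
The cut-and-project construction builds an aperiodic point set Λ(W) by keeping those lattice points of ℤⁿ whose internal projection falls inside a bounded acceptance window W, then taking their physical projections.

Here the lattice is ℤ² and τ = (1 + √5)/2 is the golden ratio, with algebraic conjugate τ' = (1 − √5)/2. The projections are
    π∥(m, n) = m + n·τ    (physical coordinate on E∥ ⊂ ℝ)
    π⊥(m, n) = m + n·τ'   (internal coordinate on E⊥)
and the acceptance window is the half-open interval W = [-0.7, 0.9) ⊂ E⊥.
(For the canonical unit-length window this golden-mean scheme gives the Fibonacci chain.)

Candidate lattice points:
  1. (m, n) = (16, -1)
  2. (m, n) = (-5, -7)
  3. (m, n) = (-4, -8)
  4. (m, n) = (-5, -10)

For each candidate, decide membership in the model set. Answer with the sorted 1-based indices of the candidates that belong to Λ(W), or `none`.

2

Numerically τ ≈ 1.618034 and τ' = −1/τ ≈ -0.618034.
[1] lift (16,-1): star map gives 16.618034; window check -0.7 ≤ 16.618034 < 0.9 is false → out
[2] lift (-5,-7): star map gives -0.673762; window check -0.7 ≤ -0.673762 < 0.9 is true → IN Λ
[3] lift (-4,-8): star map gives 0.944272; window check -0.7 ≤ 0.944272 < 0.9 is false → out
[4] lift (-5,-10): star map gives 1.180340; window check -0.7 ≤ 1.180340 < 0.9 is false → out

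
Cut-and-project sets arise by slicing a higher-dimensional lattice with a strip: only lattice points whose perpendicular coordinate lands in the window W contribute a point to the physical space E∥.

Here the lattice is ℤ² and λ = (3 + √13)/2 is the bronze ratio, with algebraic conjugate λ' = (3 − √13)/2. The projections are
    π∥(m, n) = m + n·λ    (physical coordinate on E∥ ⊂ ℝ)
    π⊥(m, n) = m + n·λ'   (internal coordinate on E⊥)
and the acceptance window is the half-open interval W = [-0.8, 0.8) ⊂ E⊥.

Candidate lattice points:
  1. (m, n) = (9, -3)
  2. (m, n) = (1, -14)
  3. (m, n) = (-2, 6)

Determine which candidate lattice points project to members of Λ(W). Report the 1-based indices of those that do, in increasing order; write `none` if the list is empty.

none

Compute λ' = (3−√13)/2 = -0.302776, so π⊥(m,n) = m -0.302776·n.
[1] lift (9,-3): star map gives 9.908327; window check -0.8 ≤ 9.908327 < 0.8 is false → out
[2] lift (1,-14): star map gives 5.238859; window check -0.8 ≤ 5.238859 < 0.8 is false → out
[3] lift (-2,6): star map gives -3.816654; window check -0.8 ≤ -3.816654 < 0.8 is false → out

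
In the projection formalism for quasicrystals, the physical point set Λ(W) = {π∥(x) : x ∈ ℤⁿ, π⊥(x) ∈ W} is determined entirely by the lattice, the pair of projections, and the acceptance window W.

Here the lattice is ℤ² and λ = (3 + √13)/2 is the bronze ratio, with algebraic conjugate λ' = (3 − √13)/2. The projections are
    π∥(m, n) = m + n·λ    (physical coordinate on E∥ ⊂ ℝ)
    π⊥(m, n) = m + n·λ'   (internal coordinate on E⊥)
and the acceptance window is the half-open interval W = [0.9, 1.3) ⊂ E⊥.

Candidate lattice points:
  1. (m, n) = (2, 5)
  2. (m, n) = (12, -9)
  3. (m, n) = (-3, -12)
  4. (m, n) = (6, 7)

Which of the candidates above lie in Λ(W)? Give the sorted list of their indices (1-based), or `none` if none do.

λ' = (3−√13)/2 ≈ -0.3028.
[1] lift (2,5): star map gives 0.4861; window check 0.9 ≤ 0.4861 < 1.3 is false → out
[2] lift (12,-9): star map gives 14.7250; window check 0.9 ≤ 14.7250 < 1.3 is false → out
[3] lift (-3,-12): star map gives 0.6333; window check 0.9 ≤ 0.6333 < 1.3 is false → out
[4] lift (6,7): star map gives 3.8806; window check 0.9 ≤ 3.8806 < 1.3 is false → out

none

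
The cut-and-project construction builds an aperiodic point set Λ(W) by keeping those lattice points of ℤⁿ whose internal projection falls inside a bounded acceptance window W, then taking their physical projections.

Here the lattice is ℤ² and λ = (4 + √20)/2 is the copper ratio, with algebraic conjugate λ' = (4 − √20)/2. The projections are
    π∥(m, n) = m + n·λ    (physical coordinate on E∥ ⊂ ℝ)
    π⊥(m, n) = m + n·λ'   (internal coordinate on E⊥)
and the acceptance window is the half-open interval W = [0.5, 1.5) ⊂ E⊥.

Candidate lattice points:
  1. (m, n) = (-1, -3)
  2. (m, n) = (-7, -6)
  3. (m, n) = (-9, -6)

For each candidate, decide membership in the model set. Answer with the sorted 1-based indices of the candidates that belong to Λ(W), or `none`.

λ' = (4−√20)/2 ≈ -0.236068.
#1 (-1,-3): internal coord -1 + (-3)·λ' = -0.291796; -0.291796 ∉ [0.5, 1.5) → out
#2 (-7,-6): internal coord -7 + (-6)·λ' = -5.583592; -5.583592 ∉ [0.5, 1.5) → out
#3 (-9,-6): internal coord -9 + (-6)·λ' = -7.583592; -7.583592 ∉ [0.5, 1.5) → out

none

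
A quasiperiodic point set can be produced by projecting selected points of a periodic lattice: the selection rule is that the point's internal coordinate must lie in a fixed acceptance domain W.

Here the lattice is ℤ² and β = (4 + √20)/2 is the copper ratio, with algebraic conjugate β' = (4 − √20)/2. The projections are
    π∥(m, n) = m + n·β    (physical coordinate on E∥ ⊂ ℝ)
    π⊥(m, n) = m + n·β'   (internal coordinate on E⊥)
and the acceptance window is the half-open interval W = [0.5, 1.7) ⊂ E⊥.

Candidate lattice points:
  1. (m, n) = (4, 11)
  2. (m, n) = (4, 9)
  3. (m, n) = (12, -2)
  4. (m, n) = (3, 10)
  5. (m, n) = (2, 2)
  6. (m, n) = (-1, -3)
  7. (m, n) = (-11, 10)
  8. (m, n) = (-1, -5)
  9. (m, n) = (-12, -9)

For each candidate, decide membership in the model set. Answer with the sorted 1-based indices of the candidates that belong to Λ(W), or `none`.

1, 4, 5

Compute β' = (4−√20)/2 = -0.2361, so π⊥(m,n) = m -0.2361·n.
#1 (4,11): internal coord 4 + (11)·β' = +1.4033; +1.4033 ∈ [0.5, 1.7) → IN Λ
#2 (4,9): internal coord 4 + (9)·β' = +1.8754; +1.8754 ∉ [0.5, 1.7) → out
#3 (12,-2): internal coord 12 + (-2)·β' = +12.4721; +12.4721 ∉ [0.5, 1.7) → out
#4 (3,10): internal coord 3 + (10)·β' = +0.6393; +0.6393 ∈ [0.5, 1.7) → IN Λ
#5 (2,2): internal coord 2 + (2)·β' = +1.5279; +1.5279 ∈ [0.5, 1.7) → IN Λ
#6 (-1,-3): internal coord -1 + (-3)·β' = -0.2918; -0.2918 ∉ [0.5, 1.7) → out
#7 (-11,10): internal coord -11 + (10)·β' = -13.3607; -13.3607 ∉ [0.5, 1.7) → out
#8 (-1,-5): internal coord -1 + (-5)·β' = +0.1803; +0.1803 ∉ [0.5, 1.7) → out
#9 (-12,-9): internal coord -12 + (-9)·β' = -9.8754; -9.8754 ∉ [0.5, 1.7) → out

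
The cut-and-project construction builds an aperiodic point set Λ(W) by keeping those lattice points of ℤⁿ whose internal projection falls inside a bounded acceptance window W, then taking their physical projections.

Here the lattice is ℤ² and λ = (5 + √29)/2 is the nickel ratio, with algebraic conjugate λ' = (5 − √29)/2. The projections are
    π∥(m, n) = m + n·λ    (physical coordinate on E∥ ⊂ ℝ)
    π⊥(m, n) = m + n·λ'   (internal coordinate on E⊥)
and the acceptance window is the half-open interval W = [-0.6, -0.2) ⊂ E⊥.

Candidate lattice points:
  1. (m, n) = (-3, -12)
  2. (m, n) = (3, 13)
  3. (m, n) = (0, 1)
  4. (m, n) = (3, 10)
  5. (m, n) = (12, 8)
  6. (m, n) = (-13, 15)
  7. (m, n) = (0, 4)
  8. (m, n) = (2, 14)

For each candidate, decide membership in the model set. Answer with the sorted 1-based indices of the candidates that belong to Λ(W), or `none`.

none

Compute λ' = (5−√29)/2 = -0.19258, so π⊥(m,n) = m -0.19258·n.
[1] lift (-3,-12): star map gives -0.68901; window check -0.6 ≤ -0.68901 < -0.2 is false → out
[2] lift (3,13): star map gives 0.49643; window check -0.6 ≤ 0.49643 < -0.2 is false → out
[3] lift (0,1): star map gives -0.19258; window check -0.6 ≤ -0.19258 < -0.2 is false → out
[4] lift (3,10): star map gives 1.07418; window check -0.6 ≤ 1.07418 < -0.2 is false → out
[5] lift (12,8): star map gives 10.45934; window check -0.6 ≤ 10.45934 < -0.2 is false → out
[6] lift (-13,15): star map gives -15.88874; window check -0.6 ≤ -15.88874 < -0.2 is false → out
[7] lift (0,4): star map gives -0.77033; window check -0.6 ≤ -0.77033 < -0.2 is false → out
[8] lift (2,14): star map gives -0.69615; window check -0.6 ≤ -0.69615 < -0.2 is false → out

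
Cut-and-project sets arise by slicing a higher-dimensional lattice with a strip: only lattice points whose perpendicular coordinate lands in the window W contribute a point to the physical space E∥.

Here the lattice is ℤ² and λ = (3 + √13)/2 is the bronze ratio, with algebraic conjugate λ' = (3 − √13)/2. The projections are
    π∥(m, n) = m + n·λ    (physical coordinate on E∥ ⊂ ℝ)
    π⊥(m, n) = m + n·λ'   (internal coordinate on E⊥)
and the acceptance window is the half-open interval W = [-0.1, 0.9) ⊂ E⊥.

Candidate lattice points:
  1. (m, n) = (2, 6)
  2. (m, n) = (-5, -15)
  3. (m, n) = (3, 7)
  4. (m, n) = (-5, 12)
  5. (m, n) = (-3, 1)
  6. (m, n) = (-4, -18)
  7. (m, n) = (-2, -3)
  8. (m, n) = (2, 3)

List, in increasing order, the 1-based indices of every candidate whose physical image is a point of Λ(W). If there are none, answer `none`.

1, 3

Compute λ' = (3−√13)/2 = -0.3028, so π⊥(m,n) = m -0.3028·n.
[1] lift (2,6): star map gives 0.1833; window check -0.1 ≤ 0.1833 < 0.9 is true → IN Λ
[2] lift (-5,-15): star map gives -0.4584; window check -0.1 ≤ -0.4584 < 0.9 is false → out
[3] lift (3,7): star map gives 0.8806; window check -0.1 ≤ 0.8806 < 0.9 is true → IN Λ
[4] lift (-5,12): star map gives -8.6333; window check -0.1 ≤ -8.6333 < 0.9 is false → out
[5] lift (-3,1): star map gives -3.3028; window check -0.1 ≤ -3.3028 < 0.9 is false → out
[6] lift (-4,-18): star map gives 1.4500; window check -0.1 ≤ 1.4500 < 0.9 is false → out
[7] lift (-2,-3): star map gives -1.0917; window check -0.1 ≤ -1.0917 < 0.9 is false → out
[8] lift (2,3): star map gives 1.0917; window check -0.1 ≤ 1.0917 < 0.9 is false → out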